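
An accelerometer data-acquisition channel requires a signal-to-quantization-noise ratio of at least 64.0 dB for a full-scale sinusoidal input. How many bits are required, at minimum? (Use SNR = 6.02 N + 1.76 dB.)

6.02 N + 1.76 ≥ 64.0 gives N ≥ 10.339, so the minimum integer is 11.

11 bits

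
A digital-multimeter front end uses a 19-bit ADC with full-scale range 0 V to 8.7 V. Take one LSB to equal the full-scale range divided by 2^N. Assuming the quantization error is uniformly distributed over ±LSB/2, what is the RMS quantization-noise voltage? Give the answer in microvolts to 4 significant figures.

Span = 8.7 V.
LSB = 8.7 V ÷ 2^19 = 8.7/524288 V = 16.5939 µV.
V_rms = LSB/√12 = 16.5939 µV / √12 = 4.790 µV.

4.790 µV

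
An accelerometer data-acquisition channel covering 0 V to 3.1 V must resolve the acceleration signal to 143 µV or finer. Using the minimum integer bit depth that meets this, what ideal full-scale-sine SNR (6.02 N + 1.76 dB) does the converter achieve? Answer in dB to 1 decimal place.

92.1 dB

V_FS = 3.1 V.
Required number of levels: 3.1/143 µV = 21678; smallest N with 2^N ≥ that is 15.
Ideal SNR at N = 15: 6.02·15 + 1.76 = 92.1 dB.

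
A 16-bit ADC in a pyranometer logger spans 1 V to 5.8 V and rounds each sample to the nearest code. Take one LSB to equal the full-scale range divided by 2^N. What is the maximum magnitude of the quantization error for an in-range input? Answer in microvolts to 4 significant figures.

Full-scale range = 5.8 V − (1 V) = 4.8 V.
LSB = 4.8 V ÷ 2^16 = 4.8/65536 V = 73.2422 µV.
Worst-case error for round-to-nearest is half an LSB: 36.62 µV.

36.62 µV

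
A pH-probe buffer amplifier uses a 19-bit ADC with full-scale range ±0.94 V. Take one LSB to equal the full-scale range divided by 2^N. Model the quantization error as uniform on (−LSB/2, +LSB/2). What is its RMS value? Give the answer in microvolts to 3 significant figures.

Range = 0.94 − (-0.94) = 1.88 V.
One LSB is 1.88 V / 524288 = 3.5858 µV.
σ_q = LSB/√12 = 3.5858 µV/3.4641 = 1.04 µV.

1.04 µV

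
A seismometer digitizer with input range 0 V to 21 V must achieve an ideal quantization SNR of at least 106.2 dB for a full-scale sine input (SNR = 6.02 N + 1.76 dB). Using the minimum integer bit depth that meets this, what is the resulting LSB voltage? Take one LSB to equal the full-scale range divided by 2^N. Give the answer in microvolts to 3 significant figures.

Range is 21 V.
6.02 N + 1.76 ≥ 106.2 gives N ≥ 17.349, so the minimum integer is 18.
LSB = 21 V ÷ 2^18 = 21/262144 V = 80.1 µV.

80.1 µV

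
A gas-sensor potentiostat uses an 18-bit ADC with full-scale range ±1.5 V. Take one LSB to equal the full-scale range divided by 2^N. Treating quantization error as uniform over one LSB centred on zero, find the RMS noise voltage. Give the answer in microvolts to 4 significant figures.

Range = 1.5 − (-1.5) = 3 V.
LSB = 3 V / 2^18 = 11.4441 µV.
σ_q = LSB/√12 = 11.4441 µV/3.4641 = 3.304 µV.

3.304 µV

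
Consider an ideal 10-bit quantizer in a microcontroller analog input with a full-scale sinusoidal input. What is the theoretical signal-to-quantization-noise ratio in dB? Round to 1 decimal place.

62.0 dB

SNR = 6.02·10 + 1.76 = 61.96 dB.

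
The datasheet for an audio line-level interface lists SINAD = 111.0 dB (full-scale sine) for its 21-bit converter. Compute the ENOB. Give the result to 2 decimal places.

18.15 bits

Inverting SNR = 6.02 N + 1.76: N_eff = (111.0 − 1.76)/6.02 = 18.1462.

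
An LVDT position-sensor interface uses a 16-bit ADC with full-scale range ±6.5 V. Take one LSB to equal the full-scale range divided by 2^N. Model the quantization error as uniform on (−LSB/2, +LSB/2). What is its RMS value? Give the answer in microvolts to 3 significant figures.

57.3 µV

Range = 6.5 − (-6.5) = 13 V.
LSB = 13 V ÷ 2^16 = 13/65536 V = 198.36 µV.
RMS of a uniform error over width LSB is LSB/√12 = 57.3 µV.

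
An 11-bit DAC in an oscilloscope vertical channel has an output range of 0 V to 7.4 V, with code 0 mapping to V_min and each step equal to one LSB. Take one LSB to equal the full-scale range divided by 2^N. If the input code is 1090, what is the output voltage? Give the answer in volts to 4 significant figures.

Span = 7.4 V. LSB = 7.4 V / 2^11.
V_out = V_min + code × LSB = 0 V + 1090 × 7.4 V / 2048
      = 0 V + 3.93848 V = 3.93848 V.

3.938 V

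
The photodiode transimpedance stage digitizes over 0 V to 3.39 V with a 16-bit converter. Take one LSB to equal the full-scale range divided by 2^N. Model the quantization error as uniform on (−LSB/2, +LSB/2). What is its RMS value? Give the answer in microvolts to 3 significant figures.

14.9 µV

Span = 3.39 V.
LSB = 3.39 V / 2^16 = 51.727 µV.
σ_q = LSB/√12 = 51.727 µV/3.4641 = 14.9 µV.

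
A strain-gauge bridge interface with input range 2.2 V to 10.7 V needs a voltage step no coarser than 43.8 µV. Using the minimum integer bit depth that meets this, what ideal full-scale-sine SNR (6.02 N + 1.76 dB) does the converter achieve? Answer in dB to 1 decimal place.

Full-scale range = 10.7 V − (2.2 V) = 8.5 V.
Need 2^N ≥ 8.5 V / 43.8 µV = 194100 → N_min = 18.
Ideal SNR at N = 18: 6.02·18 + 1.76 = 110.1 dB.

110.1 dB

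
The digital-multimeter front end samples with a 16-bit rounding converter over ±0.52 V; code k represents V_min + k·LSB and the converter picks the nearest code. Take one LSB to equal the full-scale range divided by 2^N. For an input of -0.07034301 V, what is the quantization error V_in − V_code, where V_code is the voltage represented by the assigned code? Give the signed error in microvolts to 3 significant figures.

The full-scale span is 0.52 − (-0.52) = 1.04 V. LSB = 1.04 V / 2^16 ≈ 15.87 µV.
(V_in − V_min)/LSB = (-0.07034301 − (-0.52)) × 65536/1.04 = 28335.3082 → nearest code k = 28335.
Reconstructed level: -0.52 + 28335 × 1.04/65536 V = -0.070347900391 V.
e = -0.07034301 − (-0.070347900391) = +4.89 µV.

+4.89 µV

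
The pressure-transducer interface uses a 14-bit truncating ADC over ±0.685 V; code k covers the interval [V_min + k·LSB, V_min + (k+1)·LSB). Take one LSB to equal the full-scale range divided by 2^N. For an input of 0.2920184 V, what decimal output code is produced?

11684

Full-scale range = 0.685 V − (-0.685 V) = 1.37 V. LSB = 1.37 V / 2^14 ≈ 83.62 µV.
(V_in − V_min) × 2^14/range = (0.2920184 − (-0.685)) × 16384/1.37 = 11684.284.
Floor → code = 11684.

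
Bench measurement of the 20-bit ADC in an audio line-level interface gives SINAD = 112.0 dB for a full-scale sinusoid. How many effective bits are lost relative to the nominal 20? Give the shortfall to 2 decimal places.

ENOB = (SINAD − 1.76)/6.02 = (112.0 − 1.76)/6.02 = 18.3123 bits.
Shortfall = 20 − 18.3123 = 1.6877 bits.

1.69 bits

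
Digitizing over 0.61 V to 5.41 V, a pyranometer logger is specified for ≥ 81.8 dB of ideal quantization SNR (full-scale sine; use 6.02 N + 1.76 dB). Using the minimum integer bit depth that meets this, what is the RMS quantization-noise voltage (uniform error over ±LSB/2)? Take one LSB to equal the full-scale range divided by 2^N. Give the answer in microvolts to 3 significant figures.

84.6 µV

Range = 5.41 − (0.61) = 4.8 V.
Required N = ⌈(81.8 − 1.76)/6.02⌉ = ⌈13.296⌉ = 14.
One LSB is 4.8 V / 16384 = 292.97 µV.
RMS noise = LSB/√12 = 84.6 µV.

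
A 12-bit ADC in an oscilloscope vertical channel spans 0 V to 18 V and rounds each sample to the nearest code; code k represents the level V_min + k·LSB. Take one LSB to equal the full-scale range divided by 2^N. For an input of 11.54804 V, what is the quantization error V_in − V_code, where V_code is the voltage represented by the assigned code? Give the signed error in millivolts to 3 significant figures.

−0.788 mV

V_FS = 18 V. LSB = 18 V / 2^12 ≈ 4.395 mV.
(V_in − V_min)/LSB = (11.54804 − (0)) × 4096/18 = 2627.8207 → nearest code k = 2628.
V_code = 0 + (2628/4096) × 18 = 11.54882813 V.
V_in − V_code = 11.54804 − (11.54882813) = −0.788 mV.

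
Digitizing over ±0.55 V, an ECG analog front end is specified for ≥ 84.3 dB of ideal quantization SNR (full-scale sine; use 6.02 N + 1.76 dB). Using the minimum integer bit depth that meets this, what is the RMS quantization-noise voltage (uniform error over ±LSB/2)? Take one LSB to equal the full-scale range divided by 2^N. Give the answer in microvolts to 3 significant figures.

The full-scale span is 0.55 − (-0.55) = 1.1 V.
Required N = ⌈(84.3 − 1.76)/6.02⌉ = ⌈13.711⌉ = 14.
Step size = 1.1/16384 V = 67.139 µV.
RMS noise = LSB/√12 = 19.4 µV.

19.4 µV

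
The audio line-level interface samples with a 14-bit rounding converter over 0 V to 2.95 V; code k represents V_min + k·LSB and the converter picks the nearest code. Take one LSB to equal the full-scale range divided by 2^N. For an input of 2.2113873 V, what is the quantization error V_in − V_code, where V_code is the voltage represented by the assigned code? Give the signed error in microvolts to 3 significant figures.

V_FS = 2.95 V. LSB = 2.95 V / 2^14 ≈ 180.1 µV.
(2.2113873 − (0)) / LSB = 2.2113873 × 16384/2.95 = 12281.8202. Nearest integer: k = 12282.
V_code = 0 + (12282/16384) × 2.95 = 2.2114196777 V.
e = 2.2113873 − (2.2114196777) = −32.4 µV.

−32.4 µV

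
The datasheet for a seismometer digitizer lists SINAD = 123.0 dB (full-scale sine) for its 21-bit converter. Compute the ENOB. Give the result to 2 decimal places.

20.14 bits

(123.0 − 1.76) / 6.02 = 121.24/6.02 = 20.1395 effective bits.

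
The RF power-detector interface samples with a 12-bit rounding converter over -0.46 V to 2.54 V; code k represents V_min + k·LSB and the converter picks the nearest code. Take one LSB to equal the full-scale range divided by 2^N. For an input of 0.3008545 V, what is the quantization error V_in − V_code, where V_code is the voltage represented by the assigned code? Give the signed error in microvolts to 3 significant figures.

−132 µV

Full-scale range = 2.54 V − (-0.46 V) = 3 V. LSB = 3 V / 2^12 ≈ 0.7324 mV.
Position in LSBs: (0.3008545 − (-0.46)) × 4096/3 = 1038.8200; rounding gives k = 1039.
V_code = V_min + k × range/2^12 = -0.46 + 1039 × 3/4096 = 0.3009863281 V.
V_in − V_code = 0.3008545 − (0.3009863281) = −132 µV.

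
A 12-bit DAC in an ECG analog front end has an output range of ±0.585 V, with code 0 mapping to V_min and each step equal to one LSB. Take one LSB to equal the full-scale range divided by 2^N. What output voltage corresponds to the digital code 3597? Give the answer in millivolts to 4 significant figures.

Range = 0.585 − (-0.585) = 1.17 V. LSB = 1.17 V / 2^12.
V_out = -0.585 + 3597 × (1.17/4096) V
      = -0.585 V + 1.02746 V = 0.442463 V.

442.5 mV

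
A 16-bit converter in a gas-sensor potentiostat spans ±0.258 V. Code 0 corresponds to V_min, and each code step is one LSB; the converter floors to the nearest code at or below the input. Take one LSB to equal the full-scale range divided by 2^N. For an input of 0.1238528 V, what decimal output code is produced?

48498

Range = 0.258 − (-0.258) = 0.516 V. LSB = 0.516 V / 2^16 ≈ 7.874 µV.
(V_in − V_min) × 2^16/range = (0.1238528 − (-0.258)) × 65536/0.516 = 48498.266.
Floor → code = 48498.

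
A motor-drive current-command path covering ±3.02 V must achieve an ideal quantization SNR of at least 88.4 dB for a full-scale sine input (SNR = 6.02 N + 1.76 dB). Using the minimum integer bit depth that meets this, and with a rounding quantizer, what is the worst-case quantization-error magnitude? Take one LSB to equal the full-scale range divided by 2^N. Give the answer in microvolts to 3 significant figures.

92.2 µV

Full-scale range = 3.02 V − (-3.02 V) = 6.04 V.
N ≥ (88.4 − 1.76)/6.02 = 14.392 → N_min = 15.
LSB = 6.04 V / 2^15 = 184.33 µV.
|e|_max = LSB/2 = 92.2 µV.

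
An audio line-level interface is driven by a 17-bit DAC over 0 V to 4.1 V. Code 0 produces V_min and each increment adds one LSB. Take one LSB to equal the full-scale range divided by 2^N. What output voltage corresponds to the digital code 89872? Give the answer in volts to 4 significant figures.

Full-scale range = 4.1 V. LSB = 4.1 V / 2^17.
Output = V_min + (89872/131072) × range = 0 + 0.685669 × 4.1 V
      = 0 V + 2.81124 V = 2.81124 V.

2.811 V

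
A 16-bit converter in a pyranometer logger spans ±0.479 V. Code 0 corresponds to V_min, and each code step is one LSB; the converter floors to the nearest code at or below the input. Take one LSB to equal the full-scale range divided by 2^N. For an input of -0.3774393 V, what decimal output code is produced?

6947

Span: 0.479 V − (-0.479 V) = 0.958 V. LSB = 0.958 V / 2^16 ≈ 14.62 µV.
(V_in − V_min) × 2^16/range = (-0.3774393 − (-0.479)) × 65536/0.958 = 6947.685.
Floor → code = 6947.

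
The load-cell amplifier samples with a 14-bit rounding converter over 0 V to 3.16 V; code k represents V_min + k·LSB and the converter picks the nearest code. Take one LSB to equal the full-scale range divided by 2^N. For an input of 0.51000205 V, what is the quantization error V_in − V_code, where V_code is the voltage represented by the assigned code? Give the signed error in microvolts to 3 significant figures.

+50.9 µV

Full-scale range = 3.16 V. LSB = 3.16 V / 2^14 ≈ 192.9 µV.
Position in LSBs: (0.51000205 − (0)) × 16384/3.16 = 2644.2638; rounding gives k = 2644.
V_code = 0 + (2644/16384) × 3.16 = 0.50995117188 V.
Error = V_in − V_code = 0.51000205 − (0.50995117188) = +50.9 µV.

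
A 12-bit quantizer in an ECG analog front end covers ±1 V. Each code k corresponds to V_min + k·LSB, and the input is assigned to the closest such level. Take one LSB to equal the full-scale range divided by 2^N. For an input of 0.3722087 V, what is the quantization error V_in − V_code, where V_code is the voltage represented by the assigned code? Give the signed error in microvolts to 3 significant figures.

Full-scale range = 1 V − (-1 V) = 2 V. LSB = 2 V / 2^12 ≈ 488.3 µV.
(V_in − V_min)/LSB = (0.3722087 − (-1)) × 4096/2 = 2810.2834 → nearest code k = 2810.
V_code = V_min + k × range/2^12 = -1 + 2810 × 2/4096 = 0.3720703125 V.
V_in − V_code = 0.3722087 − (0.3720703125) = +138 µV.

+138 µV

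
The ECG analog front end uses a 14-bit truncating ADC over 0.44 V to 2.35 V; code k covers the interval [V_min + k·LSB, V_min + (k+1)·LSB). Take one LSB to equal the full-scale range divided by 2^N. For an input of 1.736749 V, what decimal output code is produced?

11123

Full-scale range = 2.35 V − (0.44 V) = 1.91 V. LSB = 1.91 V / 2^14 ≈ 116.6 µV.
V_in − V_min = 1.736749 − (0.44) = 1.296749 V.
Divide by LSB: 1.296749 × 16384/1.91 = 11123.5265.
Truncating gives code 11123.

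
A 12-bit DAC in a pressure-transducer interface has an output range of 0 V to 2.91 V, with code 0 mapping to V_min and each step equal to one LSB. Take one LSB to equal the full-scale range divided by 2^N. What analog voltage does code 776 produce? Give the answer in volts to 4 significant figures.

Span = 2.91 V. LSB = 2.91 V / 2^12.
V_out = V_min + code × LSB = 0 V + 776 × 2.91 V / 4096
      = 0 + 0.551309 = 0.551309 V.

0.5513 V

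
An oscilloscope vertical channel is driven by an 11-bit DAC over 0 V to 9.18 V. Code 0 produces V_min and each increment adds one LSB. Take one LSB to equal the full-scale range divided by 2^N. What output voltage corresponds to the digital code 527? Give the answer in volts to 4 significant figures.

2.362 V

Span = 9.18 V. LSB = 9.18 V / 2^11.
V_out = 0 + 527 × (9.18/2048) V
      = 0 V + 2.36224 V = 2.36224 V.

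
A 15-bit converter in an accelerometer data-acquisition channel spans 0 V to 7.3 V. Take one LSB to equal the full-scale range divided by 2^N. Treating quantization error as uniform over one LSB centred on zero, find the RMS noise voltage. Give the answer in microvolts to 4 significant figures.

64.31 µV

V_FS = 7.3 V.
Step size = 7.3/32768 V = 222.778 µV.
For a uniform distribution on [−LSB/2, +LSB/2], V_rms = LSB/√12 = 222.778 µV/3.4641 = 64.31 µV.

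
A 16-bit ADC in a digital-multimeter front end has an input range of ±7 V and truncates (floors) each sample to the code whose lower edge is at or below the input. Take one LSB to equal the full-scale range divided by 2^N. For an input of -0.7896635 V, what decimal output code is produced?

Span: 7 V − (-7 V) = 14 V. LSB = 14 V / 2^16 ≈ 213.6 µV.
V_in − V_min = -0.7896635 − (-7) = 6.2103365 V.
Divide by LSB: 6.2103365 × 65536/14 = 29071.4723.
Truncating gives code 29071.

29071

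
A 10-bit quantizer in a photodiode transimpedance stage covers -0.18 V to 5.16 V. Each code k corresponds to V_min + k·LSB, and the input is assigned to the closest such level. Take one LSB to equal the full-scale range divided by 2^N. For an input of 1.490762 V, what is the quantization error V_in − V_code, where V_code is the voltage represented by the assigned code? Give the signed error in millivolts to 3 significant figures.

Span: 5.16 V − (-0.18 V) = 5.34 V. LSB = 5.34 V / 2^10 ≈ 5.215 mV.
(1.490762 − (-0.18)) / LSB = 1.670762 × 1024/5.34 = 320.3858. Nearest integer: k = 320.
V_code = V_min + k × range/2^10 = -0.18 + 320 × 5.34/1024 = 1.488750000 V.
Error = V_in − V_code = 1.490762 − (1.488750000) = +2.01 mV.

+2.01 mV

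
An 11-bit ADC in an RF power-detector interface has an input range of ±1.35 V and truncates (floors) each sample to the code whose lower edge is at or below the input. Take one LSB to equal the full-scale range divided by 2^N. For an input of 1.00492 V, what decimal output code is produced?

The full-scale span is 1.35 − (-1.35) = 2.7 V. LSB = 2.7 V / 2^11 ≈ 1.318 mV.
code = ⌊(V_in − V_min)/LSB⌋ = ⌊(V_in − V_min) × 2^11 / range⌋
     = ⌊(1.00492 − (-1.35)) × 2048 / 2.7⌋ = ⌊2.35492 × 2048/2.7⌋
     = ⌊1786.250⌋ = 1786.

1786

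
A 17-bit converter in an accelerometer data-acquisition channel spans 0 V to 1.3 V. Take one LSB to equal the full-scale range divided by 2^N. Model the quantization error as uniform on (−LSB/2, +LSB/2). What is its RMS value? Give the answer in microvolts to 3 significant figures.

2.86 µV

V_FS = 1.3 V.
Step size = 1.3/131072 V = 9.9182 µV.
V_rms = LSB/√12 = 9.9182 µV / √12 = 2.86 µV.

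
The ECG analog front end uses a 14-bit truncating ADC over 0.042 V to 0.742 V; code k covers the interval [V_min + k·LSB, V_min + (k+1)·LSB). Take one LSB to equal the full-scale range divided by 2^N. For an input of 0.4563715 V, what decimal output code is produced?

Range = 0.742 − (0.042) = 0.7 V. LSB = 0.7 V / 2^14 ≈ 42.72 µV.
code = ⌊(V_in − V_min)/LSB⌋ = ⌊(V_in − V_min) × 2^14 / range⌋
     = ⌊(0.4563715 − (0.042)) × 16384 / 0.7⌋ = ⌊0.4143715 × 16384/0.7⌋
     = ⌊9698.661⌋ = 9698.

9698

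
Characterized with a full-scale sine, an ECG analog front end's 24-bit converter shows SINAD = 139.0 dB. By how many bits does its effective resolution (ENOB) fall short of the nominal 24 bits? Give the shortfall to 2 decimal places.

ENOB = (SINAD − 1.76)/6.02 = (139.0 − 1.76)/6.02 = 22.7973 bits.
Shortfall = 24 − 22.7973 = 1.2027 bits.

1.20 bits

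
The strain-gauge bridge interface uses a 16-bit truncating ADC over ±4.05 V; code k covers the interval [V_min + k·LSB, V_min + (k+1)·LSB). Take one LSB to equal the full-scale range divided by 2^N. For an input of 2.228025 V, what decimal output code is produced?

Full-scale range = 4.05 V − (-4.05 V) = 8.1 V. LSB = 8.1 V / 2^16 ≈ 123.6 µV.
code = ⌊(V_in − V_min)/LSB⌋ = ⌊(V_in − V_min) × 2^16 / range⌋
     = ⌊(2.228025 − (-4.05)) × 65536 / 8.1⌋ = ⌊6.278025 × 65536/8.1⌋
     = ⌊50794.648⌋ = 50794.

50794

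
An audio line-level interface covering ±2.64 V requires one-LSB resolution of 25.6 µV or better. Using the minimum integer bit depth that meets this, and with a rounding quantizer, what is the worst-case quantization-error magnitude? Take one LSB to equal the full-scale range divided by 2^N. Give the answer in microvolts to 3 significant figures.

10.1 µV

Span: 2.64 V − (-2.64 V) = 5.28 V.
Need 2^N ≥ 5.28 V / 25.6 µV = 206300 → N_min = 18.
LSB = 5.28 V / 2^18 = 20.142 µV.
|e|_max = LSB/2 = 10.1 µV.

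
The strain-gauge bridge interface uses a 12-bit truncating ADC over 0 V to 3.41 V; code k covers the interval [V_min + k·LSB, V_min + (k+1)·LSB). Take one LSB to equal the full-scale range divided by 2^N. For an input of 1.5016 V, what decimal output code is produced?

1803

Full-scale range = 3.41 V. LSB = 3.41 V / 2^12 ≈ 0.8325 mV.
(V_in − V_min) × 2^12/range = (1.5016 − (0)) × 4096/3.41 = 1803.681.
Floor → code = 1803.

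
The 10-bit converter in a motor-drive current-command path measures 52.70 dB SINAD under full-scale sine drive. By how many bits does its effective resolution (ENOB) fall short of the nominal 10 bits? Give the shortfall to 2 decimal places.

Effective bits = (52.70 − 1.76)/6.02 = 8.4618.
Lost resolution: 10 − 8.4618 = 1.5382 bits.

1.54 bits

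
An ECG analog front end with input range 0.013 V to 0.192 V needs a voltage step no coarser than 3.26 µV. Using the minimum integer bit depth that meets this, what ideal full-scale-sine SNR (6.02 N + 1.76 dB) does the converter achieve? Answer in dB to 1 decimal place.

98.1 dB

The full-scale span is 0.192 − (0.013) = 0.179 V.
Need 2^N ≥ 0.179 V / 3.26 µV = 54910 → N_min = 16.
6.02(16) + 1.76 = 98.08 dB.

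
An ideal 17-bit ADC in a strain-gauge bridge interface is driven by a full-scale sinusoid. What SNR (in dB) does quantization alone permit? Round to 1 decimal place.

104.1 dB

6.02(17) + 1.76 = 102.34 + 1.76 = 104.10 dB.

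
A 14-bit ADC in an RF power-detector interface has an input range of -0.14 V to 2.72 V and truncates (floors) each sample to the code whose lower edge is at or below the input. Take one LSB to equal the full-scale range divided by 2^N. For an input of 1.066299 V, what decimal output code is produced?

6910

Full-scale range = 2.72 V − (-0.14 V) = 2.86 V. LSB = 2.86 V / 2^14 ≈ 174.6 µV.
V_in − V_min = 1.066299 − (-0.14) = 1.206299 V.
Divide by LSB: 1.206299 × 16384/2.86 = 6910.4905.
Truncating gives code 6910.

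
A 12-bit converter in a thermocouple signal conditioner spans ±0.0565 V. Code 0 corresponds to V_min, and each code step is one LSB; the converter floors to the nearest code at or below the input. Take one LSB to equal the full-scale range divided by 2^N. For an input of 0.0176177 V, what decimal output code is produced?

2686

Span: 0.0565 V − (-0.0565 V) = 0.113 V. LSB = 0.113 V / 2^12 ≈ 27.59 µV.
code = ⌊(V_in − V_min)/LSB⌋ = ⌊(V_in − V_min) × 2^12 / range⌋
     = ⌊(0.0176177 − (-0.0565)) × 4096 / 0.113⌋ = ⌊0.0741177 × 4096/0.113⌋
     = ⌊2686.603⌋ = 2686.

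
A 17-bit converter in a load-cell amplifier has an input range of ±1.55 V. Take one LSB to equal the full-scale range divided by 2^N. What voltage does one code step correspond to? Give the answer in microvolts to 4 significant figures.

23.65 µV

Full-scale range = 1.55 V − (-1.55 V) = 3.1 V.
2^17 = 131072 levels.
LSB = 3.1 V / 2^17 = 23.65 µV.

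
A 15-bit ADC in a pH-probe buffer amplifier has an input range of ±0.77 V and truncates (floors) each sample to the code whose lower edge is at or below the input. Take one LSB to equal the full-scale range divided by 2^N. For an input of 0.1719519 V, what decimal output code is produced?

Full-scale range = 0.77 V − (-0.77 V) = 1.54 V. LSB = 1.54 V / 2^15 ≈ 47.00 µV.
code = ⌊(V_in − V_min)/LSB⌋ = ⌊(V_in − V_min) × 2^15 / range⌋
     = ⌊(0.1719519 − (-0.77)) × 32768 / 1.54⌋ = ⌊0.9419519 × 32768/1.54⌋
     = ⌊20042.779⌋ = 20042.

20042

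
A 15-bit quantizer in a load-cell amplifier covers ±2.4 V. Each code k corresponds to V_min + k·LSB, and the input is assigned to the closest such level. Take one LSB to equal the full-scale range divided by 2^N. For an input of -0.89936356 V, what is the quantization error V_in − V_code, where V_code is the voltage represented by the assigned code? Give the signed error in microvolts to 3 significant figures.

+50.5 µV

The full-scale span is 2.4 − (-2.4) = 4.8 V. LSB = 4.8 V / 2^15 ≈ 146.5 µV.
(-0.89936356 − (-2.4)) / LSB = 1.50063644 × 32768/4.8 = 10244.3448. Nearest integer: k = 10244.
V_code = V_min + k × range/2^15 = -2.4 + 10244 × 4.8/32768 = -0.89941406250 V.
V_in − V_code = -0.89936356 − (-0.89941406250) = +50.5 µV.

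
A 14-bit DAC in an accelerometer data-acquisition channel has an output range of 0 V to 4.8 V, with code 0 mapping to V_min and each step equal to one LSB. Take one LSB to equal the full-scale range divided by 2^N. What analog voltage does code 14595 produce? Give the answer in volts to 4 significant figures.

4.276 V

Span = 4.8 V. LSB = 4.8 V / 2^14.
V_out = 0 + 14595 × (4.8/16384) V
      = 0 V + 4.27588 V = 4.27588 V.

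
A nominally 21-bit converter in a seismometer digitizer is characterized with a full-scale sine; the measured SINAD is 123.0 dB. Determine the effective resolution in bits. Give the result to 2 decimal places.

Inverting SNR = 6.02 N + 1.76: N_eff = (123.0 − 1.76)/6.02 = 20.1395.

20.14 bits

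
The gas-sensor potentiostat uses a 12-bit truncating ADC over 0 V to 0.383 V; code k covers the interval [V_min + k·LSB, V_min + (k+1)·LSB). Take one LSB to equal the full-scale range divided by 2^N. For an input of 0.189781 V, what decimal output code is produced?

Full-scale range = 0.383 V. LSB = 0.383 V / 2^12 ≈ 93.51 µV.
V_in − V_min = 0.189781 − (0) = 0.189781 V.
Divide by LSB: 0.189781 × 4096/0.383 = 2029.6161.
Truncating gives code 2029.

2029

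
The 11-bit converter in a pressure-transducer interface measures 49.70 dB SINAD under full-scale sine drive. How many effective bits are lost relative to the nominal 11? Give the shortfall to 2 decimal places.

Effective bits = (49.70 − 1.76)/6.02 = 7.9635.
11 − 7.9635 = 3.04 bits below nominal.

3.04 bits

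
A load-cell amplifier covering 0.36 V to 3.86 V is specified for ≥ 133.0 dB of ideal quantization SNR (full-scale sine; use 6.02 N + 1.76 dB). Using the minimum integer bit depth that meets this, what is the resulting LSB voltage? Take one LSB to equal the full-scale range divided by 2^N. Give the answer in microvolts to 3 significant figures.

Range = 3.86 − (0.36) = 3.5 V.
6.02 N + 1.76 ≥ 133.0 gives N ≥ 21.801, so the minimum integer is 22.
LSB = 3.5 V ÷ 2^22 = 3.5/4194304 V = 0.834 µV.

0.834 µV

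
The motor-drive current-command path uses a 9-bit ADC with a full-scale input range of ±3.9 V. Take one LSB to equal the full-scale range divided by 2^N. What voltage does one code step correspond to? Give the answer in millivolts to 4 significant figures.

15.23 mV

Range = 3.9 − (-3.9) = 7.8 V.
Number of codes = 2^9 = 512.
Step size = 7.8/512 V = 15.23 mV.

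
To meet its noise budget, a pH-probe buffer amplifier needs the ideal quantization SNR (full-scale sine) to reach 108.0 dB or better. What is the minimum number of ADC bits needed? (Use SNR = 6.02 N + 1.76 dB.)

18 bits

N ≥ (108.0 − 1.76)/6.02 = 17.648 → N_min = 18.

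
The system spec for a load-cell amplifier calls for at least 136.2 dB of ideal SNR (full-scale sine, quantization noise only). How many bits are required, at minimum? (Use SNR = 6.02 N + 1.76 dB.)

23 bits

6.02 N + 1.76 ≥ 136.2 gives N ≥ 22.332, so the minimum integer is 23.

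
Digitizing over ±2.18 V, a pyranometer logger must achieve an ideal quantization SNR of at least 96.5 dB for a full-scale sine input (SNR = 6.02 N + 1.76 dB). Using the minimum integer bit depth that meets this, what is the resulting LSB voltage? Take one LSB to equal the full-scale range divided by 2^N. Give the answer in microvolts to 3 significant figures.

66.5 µV

Range = 2.18 − (-2.18) = 4.36 V.
Solving 6.02 N ≥ 96.5 − 1.76: N ≥ 15.738. Round up → N = 16.
LSB = 4.36 V ÷ 2^16 = 4.36/65536 V = 66.5 µV.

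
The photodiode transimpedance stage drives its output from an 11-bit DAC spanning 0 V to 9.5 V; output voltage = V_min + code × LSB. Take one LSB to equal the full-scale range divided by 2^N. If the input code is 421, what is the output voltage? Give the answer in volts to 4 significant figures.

Full-scale range = 9.5 V. LSB = 9.5 V / 2^11.
V_out = V_min + code × LSB = 0 V + 421 × 9.5 V / 2048
      = 0 + 1.95288 = 1.95288 V.

1.953 V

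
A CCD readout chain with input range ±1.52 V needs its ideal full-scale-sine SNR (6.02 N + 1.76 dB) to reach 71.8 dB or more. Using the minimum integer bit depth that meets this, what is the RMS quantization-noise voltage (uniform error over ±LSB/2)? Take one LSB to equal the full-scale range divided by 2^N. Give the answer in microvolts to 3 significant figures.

214 µV

Range = 1.52 − (-1.52) = 3.04 V.
Required N = ⌈(71.8 − 1.76)/6.02⌉ = ⌈11.635⌉ = 12.
LSB = 3.04 V / 2^12 = 0.74219 mV.
σ_q = LSB/√12 = 0.74219 mV/3.4641 = 214 µV.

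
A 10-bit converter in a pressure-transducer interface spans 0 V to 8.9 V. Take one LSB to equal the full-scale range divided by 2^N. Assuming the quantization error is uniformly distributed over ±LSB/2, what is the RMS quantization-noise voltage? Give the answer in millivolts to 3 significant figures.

Span = 8.9 V.
Step size = 8.9/1024 V = 8.6914 mV.
For a uniform distribution on [−LSB/2, +LSB/2], V_rms = LSB/√12 = 8.6914 mV/3.4641 = 2.51 mV.

2.51 mV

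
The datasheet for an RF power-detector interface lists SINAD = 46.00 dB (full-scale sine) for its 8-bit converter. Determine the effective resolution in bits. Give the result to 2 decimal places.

ENOB = (SINAD − 1.76) / 6.02 = (46.00 − 1.76) / 6.02 = 44.24 / 6.02 = 7.3488.

7.35 bits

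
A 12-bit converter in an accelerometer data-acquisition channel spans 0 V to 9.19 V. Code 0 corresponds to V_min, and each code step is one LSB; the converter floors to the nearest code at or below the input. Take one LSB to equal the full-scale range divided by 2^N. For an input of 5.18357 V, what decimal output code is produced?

2310

Full-scale range = 9.19 V. LSB = 9.19 V / 2^12 ≈ 2.244 mV.
V_in − V_min = 5.18357 − (0) = 5.18357 V.
Divide by LSB: 5.18357 × 4096/9.19 = 2310.3267.
Truncating gives code 2310.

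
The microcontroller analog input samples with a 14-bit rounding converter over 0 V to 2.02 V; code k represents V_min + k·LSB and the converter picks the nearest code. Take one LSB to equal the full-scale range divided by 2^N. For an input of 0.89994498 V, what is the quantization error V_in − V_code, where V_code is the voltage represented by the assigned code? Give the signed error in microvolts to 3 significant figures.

+43.9 µV

Full-scale range = 2.02 V. LSB = 2.02 V / 2^14 ≈ 123.3 µV.
(0.89994498 − (0)) / LSB = 0.89994498 × 16384/2.02 = 7299.3557. Nearest integer: k = 7299.
Reconstructed level: 0 + 7299 × 2.02/16384 V = 0.89990112305 V.
V_in − V_code = 0.89994498 − (0.89990112305) = +43.9 µV.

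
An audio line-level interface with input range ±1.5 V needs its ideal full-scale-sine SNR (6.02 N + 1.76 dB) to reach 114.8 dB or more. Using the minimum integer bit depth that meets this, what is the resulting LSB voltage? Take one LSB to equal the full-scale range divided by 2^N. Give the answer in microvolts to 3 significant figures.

5.72 µV

Range = 1.5 − (-1.5) = 3 V.
6.02 N + 1.76 ≥ 114.8 gives N ≥ 18.777, so the minimum integer is 19.
LSB = 3 V / 2^19 = 5.72 µV.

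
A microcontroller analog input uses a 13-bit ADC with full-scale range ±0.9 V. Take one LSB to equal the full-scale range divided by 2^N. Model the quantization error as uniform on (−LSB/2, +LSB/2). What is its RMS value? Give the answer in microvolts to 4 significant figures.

Range = 0.9 − (-0.9) = 1.8 V.
Step size = 1.8/8192 V = 219.727 µV.
RMS of a uniform error over width LSB is LSB/√12 = 63.43 µV.

63.43 µV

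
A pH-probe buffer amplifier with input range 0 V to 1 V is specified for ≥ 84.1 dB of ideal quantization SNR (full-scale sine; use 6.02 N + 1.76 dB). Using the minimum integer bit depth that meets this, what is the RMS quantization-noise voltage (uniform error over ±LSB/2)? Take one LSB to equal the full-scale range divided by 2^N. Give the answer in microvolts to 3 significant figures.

Span = 1 V.
Solving 6.02 N ≥ 84.1 − 1.76: N ≥ 13.678. Round up → N = 14.
LSB = 1 V ÷ 2^14 = 1/16384 V = 61.035 µV.
σ_q = LSB/√12 = 61.035 µV/3.4641 = 17.6 µV.

17.6 µV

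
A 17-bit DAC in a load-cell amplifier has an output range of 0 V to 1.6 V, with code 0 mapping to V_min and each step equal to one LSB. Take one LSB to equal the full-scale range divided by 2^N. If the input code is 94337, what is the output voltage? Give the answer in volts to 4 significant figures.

1.152 V

Span = 1.6 V. LSB = 1.6 V / 2^17.
Output = V_min + (94337/131072) × range = 0 + 0.719734 × 1.6 V
      = 0 + 1.15157 = 1.15157 V.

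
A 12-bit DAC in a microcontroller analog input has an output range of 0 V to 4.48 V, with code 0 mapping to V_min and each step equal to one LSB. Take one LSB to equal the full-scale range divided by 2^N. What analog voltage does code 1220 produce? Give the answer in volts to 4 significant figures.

Full-scale range = 4.48 V. LSB = 4.48 V / 2^12.
V_out = 0 + 1220 × (4.48/4096) V
      = 0 V + 1.33438 V = 1.33438 V.

1.334 V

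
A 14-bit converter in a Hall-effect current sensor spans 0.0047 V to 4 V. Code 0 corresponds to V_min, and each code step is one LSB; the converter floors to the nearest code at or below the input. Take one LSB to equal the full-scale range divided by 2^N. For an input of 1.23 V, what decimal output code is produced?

Range = 4 − (0.0047) = 3.9953 V. LSB = 3.9953 V / 2^14 ≈ 243.9 µV.
code = ⌊(V_in − V_min)/LSB⌋ = ⌊(V_in − V_min) × 2^14 / range⌋
     = ⌊(1.23 − (0.0047)) × 16384 / 3.9953⌋ = ⌊1.2253 × 16384/3.9953⌋
     = ⌊5024.733⌋ = 5024.

5024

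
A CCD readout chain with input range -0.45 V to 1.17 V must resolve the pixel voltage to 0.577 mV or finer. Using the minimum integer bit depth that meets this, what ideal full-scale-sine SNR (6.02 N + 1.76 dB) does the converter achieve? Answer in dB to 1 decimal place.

74.0 dB

Range = 1.17 − (-0.45) = 1.62 V.
1.62 V / 0.577 mV = 2808. Since 2^11 = 2048 and 2^12 = 4096, N = 12.
SNR = 6.02 × 12 + 1.76 = 74.00 dB.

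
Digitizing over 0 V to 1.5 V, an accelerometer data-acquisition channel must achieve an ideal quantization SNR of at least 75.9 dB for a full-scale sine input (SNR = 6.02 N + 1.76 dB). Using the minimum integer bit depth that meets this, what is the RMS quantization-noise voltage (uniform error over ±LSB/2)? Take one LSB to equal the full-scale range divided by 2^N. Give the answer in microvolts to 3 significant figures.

Full-scale range = 1.5 V.
N ≥ (75.9 − 1.76)/6.02 = 12.316 → N_min = 13.
LSB = 1.5 V / 2^13 = 183.11 µV.
V_rms = LSB/√12 = 52.9 µV.

52.9 µV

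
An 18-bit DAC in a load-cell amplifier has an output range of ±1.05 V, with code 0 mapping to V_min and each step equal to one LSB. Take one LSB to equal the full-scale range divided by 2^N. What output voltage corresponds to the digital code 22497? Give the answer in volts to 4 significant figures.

-0.8698 V

The full-scale span is 1.05 − (-1.05) = 2.1 V. LSB = 2.1 V / 2^18.
V_out = -1.05 + 22497 × (2.1/262144) V
      = -1.05 V + 0.180220 V = -0.869780 V.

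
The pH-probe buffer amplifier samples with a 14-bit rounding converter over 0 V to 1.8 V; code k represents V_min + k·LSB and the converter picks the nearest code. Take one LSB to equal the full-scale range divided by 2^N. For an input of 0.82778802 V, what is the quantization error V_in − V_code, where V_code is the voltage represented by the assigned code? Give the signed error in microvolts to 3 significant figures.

Range is 1.8 V. LSB = 1.8 V / 2^14 ≈ 109.9 µV.
Position in LSBs: (0.82778802 − (0)) × 16384/1.8 = 7534.7105; rounding gives k = 7535.
V_code = V_min + k × range/2^14 = 0 + 7535 × 1.8/16384 = 0.82781982422 V.
V_in − V_code = 0.82778802 − (0.82781982422) = −31.8 µV.

−31.8 µV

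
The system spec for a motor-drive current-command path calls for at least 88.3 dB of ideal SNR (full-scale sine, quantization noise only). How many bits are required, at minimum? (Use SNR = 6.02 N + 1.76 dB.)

15 bits

Required N = ⌈(88.3 − 1.76)/6.02⌉ = ⌈14.375⌉ = 15.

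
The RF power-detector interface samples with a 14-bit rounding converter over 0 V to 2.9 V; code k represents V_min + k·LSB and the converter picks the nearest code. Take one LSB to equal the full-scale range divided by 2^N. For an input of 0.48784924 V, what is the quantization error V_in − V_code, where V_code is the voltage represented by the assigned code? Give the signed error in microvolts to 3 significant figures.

+31.9 µV

Span = 2.9 V. LSB = 2.9 V / 2^14 ≈ 177.0 µV.
(V_in − V_min)/LSB = (0.48784924 − (0)) × 16384/2.9 = 2756.1800 → nearest code k = 2756.
V_code = V_min + k × range/2^14 = 0 + 2756 × 2.9/16384 = 0.48781738281 V.
Error = V_in − V_code = 0.48784924 − (0.48781738281) = +31.9 µV.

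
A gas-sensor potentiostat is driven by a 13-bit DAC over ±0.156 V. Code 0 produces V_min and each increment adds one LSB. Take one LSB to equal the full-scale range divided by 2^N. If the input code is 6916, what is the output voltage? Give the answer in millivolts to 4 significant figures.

The full-scale span is 0.156 − (-0.156) = 0.312 V. LSB = 0.312 V / 2^13.
Output = V_min + (6916/8192) × range = -0.156 + 0.844238 × 0.312 V
      = -0.156 + 0.263402 = 0.107402 V.

107.4 mV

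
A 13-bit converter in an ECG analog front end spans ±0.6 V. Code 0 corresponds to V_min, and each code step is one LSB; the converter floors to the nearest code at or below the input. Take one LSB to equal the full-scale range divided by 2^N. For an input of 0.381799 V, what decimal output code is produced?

Span: 0.6 V − (-0.6 V) = 1.2 V. LSB = 1.2 V / 2^13 ≈ 146.5 µV.
code = ⌊(V_in − V_min)/LSB⌋ = ⌊(V_in − V_min) × 2^13 / range⌋
     = ⌊(0.381799 − (-0.6)) × 8192 / 1.2⌋ = ⌊0.981799 × 8192/1.2⌋
     = ⌊6702.415⌋ = 6702.

6702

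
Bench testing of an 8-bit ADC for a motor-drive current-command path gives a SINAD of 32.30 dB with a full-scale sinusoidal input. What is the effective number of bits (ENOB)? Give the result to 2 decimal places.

ENOB = (SINAD − 1.76) / 6.02 = (32.30 − 1.76) / 6.02 = 30.54 / 6.02 = 5.0731.

5.07 bits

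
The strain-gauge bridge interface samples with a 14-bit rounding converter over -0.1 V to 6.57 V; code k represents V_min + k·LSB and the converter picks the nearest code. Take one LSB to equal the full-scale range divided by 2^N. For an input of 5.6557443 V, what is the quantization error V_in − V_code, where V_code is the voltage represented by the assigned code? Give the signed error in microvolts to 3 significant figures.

+101 µV

The full-scale span is 6.57 − (-0.1) = 6.67 V. LSB = 6.67 V / 2^14 ≈ 407.1 µV.
(5.6557443 − (-0.1)) / LSB = 5.7557443 × 16384/6.67 = 14138.2481. Nearest integer: k = 14138.
Reconstructed level: -0.1 + 14138 × 6.67/16384 V = 5.6556433105 V.
V_in − V_code = 5.6557443 − (5.6556433105) = +101 µV.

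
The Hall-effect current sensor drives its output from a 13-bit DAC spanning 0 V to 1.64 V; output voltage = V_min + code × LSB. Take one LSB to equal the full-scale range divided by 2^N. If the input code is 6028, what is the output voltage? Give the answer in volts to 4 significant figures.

Full-scale range = 1.64 V. LSB = 1.64 V / 2^13.
V_out = V_min + code × LSB = 0 V + 6028 × 1.64 V / 8192
      = 0 + 1.20678 = 1.20678 V.

1.207 V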